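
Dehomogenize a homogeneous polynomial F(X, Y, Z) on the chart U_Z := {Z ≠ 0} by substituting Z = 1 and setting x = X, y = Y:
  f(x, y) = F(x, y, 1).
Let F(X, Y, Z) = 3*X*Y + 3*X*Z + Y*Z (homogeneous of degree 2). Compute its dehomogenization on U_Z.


f(x, y) = 3*x*y + 3*x + y

On U_Z we set Z = 1. Each monomial c·X^i·Y^j·Z^k in F becomes c·x^i·y^j·1^k = c·x^i·y^j.
Substituting Z = 1: F(X, Y, 1) = 3*x*y + 3*x + y.
Note: deg(f) ≤ deg(F) = 2; strict inequality happens when F is divisible by Z (lost terms).


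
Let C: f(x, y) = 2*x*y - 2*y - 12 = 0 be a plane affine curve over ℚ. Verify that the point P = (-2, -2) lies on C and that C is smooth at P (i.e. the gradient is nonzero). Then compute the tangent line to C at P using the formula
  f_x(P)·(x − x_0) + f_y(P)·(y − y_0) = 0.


Tangent line at P: -4*x - 6*y - 20 = 0.

Step 1: f(-2, -2) = 0, so P lies on C.
Step 2: partial derivatives
  f_x(x, y) = 2*y, f_y(x, y) = 2*x - 2.
  f_x(P) = -4, f_y(P) = -6 (gradient nonzero, so P is smooth).
Step 3: tangent line at P: -4·(x − -2) + -6·(y − -2) = 0.
Expanding: -4*x - 6*y - 20 = 0.


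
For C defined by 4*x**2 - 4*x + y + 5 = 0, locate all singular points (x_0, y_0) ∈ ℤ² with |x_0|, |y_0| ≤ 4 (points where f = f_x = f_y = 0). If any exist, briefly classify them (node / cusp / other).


No singular points in the scanned grid; C is smooth there.

Compute partial derivatives:
  f_x = 8*x - 4.
  f_y = 1.
f_y = 1 is a nonzero constant, so f_y never vanishes: no point (x, y) can satisfy f = f_x = f_y = 0. In particular no (x, y) ∈ {−4, ..., 4}² is singular; the curve is smooth.


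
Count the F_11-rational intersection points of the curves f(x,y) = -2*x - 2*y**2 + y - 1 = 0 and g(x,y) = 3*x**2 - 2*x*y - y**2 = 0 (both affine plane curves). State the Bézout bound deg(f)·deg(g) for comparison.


Common zeros: {(2, 2), (3, 3)}; count = 2; Bézout bound = 4.

deg(f) = 2, deg(g) = 2, so Bézout bound = 4.
Scan x ∈ F_11. For each x, list the y ∈ F_11 with f(x, y) ≡ 0 and those with g(x, y) ≡ 0 (mod 11); the common zeros in that column are the intersection.
  x = 0: f ≡ 0 at y ∈ {8, 9}; g ≡ 0 at y ∈ {0}; common: ∅.
  x = 1: f ≡ 0 at y ∈ ∅; g ≡ 0 at y ∈ {1, 8}; common: ∅.
  x = 2: f ≡ 0 at y ∈ {2, 4}; g ≡ 0 at y ∈ {2, 5}; common: {2}.
  x = 3: f ≡ 0 at y ∈ {3}; g ≡ 0 at y ∈ {2, 3}; common: {3}.
  x = 4: f ≡ 0 at y ∈ ∅; g ≡ 0 at y ∈ {4, 10}; common: ∅.
  x = 5: f ≡ 0 at y ∈ {0, 6}; g ≡ 0 at y ∈ {5, 7}; common: ∅.
  x = 6: f ≡ 0 at y ∈ ∅; g ≡ 0 at y ∈ {4, 6}; common: ∅.
  x = 7: f ≡ 0 at y ∈ ∅; g ≡ 0 at y ∈ {1, 7}; common: ∅.
  x = 8: f ≡ 0 at y ∈ ∅; g ≡ 0 at y ∈ {8, 9}; common: ∅.
  x = 9: f ≡ 0 at y ∈ {7, 10}; g ≡ 0 at y ∈ {6, 9}; common: ∅.
  x = 10: f ≡ 0 at y ∈ {1, 5}; g ≡ 0 at y ∈ {3, 10}; common: ∅.
Collecting: common zeros = {(2, 2), (3, 3)}, so the count is 2.
Comparison with the Bézout bound: 2 ≤ 4 = deg(f)·deg(g), as expected for curves with no common component (the affine F_11-count falls short of the bound because intersections may lie at infinity, over extension fields, or carry multiplicity).


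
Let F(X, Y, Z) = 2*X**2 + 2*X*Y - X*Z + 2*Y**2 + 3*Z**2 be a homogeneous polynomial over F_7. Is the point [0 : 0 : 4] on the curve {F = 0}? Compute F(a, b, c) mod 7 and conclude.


F(0,0,4) ≡ 6 (mod 7); P is NOT on the curve.

Evaluate F(0, 0, 4) term-by-term (mod 7).
  2*X**2 ↦ 2·0·1·1 = 0
  2*X*Y ↦ 2·0·0·1 = 0
  -X*Z ↦ -1·0·1·4 = 0
  2*Y**2 ↦ 2·1·0·1 = 0
  3*Z**2 ↦ 3·1·1·16 = 48
Sum: F(0, 0, 4) = (0) + (0) + (0) + (0) + (48) = 48.
Reducing mod 7: 48 ≡ 6 (mod 7).
Since F(a, b, c) ≡ 6 ≠ 0 (mod 7), P does NOT lie on the curve.


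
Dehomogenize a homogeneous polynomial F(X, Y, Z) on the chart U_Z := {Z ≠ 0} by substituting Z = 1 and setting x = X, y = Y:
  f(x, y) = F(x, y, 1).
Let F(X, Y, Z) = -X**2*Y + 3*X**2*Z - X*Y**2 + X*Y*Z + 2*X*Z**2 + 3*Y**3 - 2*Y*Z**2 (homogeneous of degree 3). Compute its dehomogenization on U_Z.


f(x, y) = -x**2*y + 3*x**2 - x*y**2 + x*y + 2*x + 3*y**3 - 2*y

On U_Z we set Z = 1. Each monomial c·X^i·Y^j·Z^k in F becomes c·x^i·y^j·1^k = c·x^i·y^j.
Substituting Z = 1: F(X, Y, 1) = -x**2*y + 3*x**2 - x*y**2 + x*y + 2*x + 3*y**3 - 2*y.
Note: deg(f) ≤ deg(F) = 3; strict inequality happens when F is divisible by Z (lost terms).


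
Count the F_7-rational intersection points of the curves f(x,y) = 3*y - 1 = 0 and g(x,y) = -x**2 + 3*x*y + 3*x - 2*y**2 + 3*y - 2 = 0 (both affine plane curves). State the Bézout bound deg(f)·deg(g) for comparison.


Common zeros: {(5, 5), (6, 5)}; count = 2; Bézout bound = 2.

deg(f) = 1, deg(g) = 2, so Bézout bound = 2.
Scan x ∈ F_7. For each x, list the y ∈ F_7 with f(x, y) ≡ 0 and those with g(x, y) ≡ 0 (mod 7); the common zeros in that column are the intersection.
  x = 0: f ≡ 0 at y ∈ {5}; g ≡ 0 at y ∈ {6}; common: ∅.
  x = 1: f ≡ 0 at y ∈ {5}; g ≡ 0 at y ∈ {0, 3}; common: ∅.
  x = 2: f ≡ 0 at y ∈ {5}; g ≡ 0 at y ∈ {0, 1}; common: ∅.
  x = 3: f ≡ 0 at y ∈ {5}; g ≡ 0 at y ∈ {2, 4}; common: ∅.
  x = 4: f ≡ 0 at y ∈ {5}; g ≡ 0 at y ∈ {1, 3}; common: ∅.
  x = 5: f ≡ 0 at y ∈ {5}; g ≡ 0 at y ∈ {4, 5}; common: {5}.
  x = 6: f ≡ 0 at y ∈ {5}; g ≡ 0 at y ∈ {2, 5}; common: {5}.
Collecting: common zeros = {(5, 5), (6, 5)}, so the count is 2.
Comparison with the Bézout bound: 2 ≤ 2 = deg(f)·deg(g), as expected for curves with no common component (the bound is attained).


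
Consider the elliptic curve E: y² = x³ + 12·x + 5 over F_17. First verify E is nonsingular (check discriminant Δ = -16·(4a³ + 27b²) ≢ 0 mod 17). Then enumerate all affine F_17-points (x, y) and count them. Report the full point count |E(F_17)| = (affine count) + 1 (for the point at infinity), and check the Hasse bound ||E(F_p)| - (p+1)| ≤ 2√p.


Affine points = {(1, 1), (1, 16), (3, 0), (4, 7), (4, 10), (6, 2), (6, 15), (8, 1), (8, 16), (9, 3), (9, 14), (16, 3), (16, 14)}; affine count = 13; |E(F_17)| = 14.

Discriminant check: Δ ∝ 4a³ + 27b² = 4·12³ + 27·5² = 4·1728 + 27·25 ≡ 5 (mod 17). Nonzero ⇒ E is nonsingular.
For each x ∈ F_17, compute rhs = x³ + 12·x + 5 mod 17, then count y ∈ F_17 with y² ≡ rhs.
  x = 0: rhs = 5, matching y values: none (0 points).
  x = 1: rhs = 1, matching y values: 1, 16 (2 points).
  x = 2: rhs = 3, matching y values: none (0 points).
  x = 3: rhs = 0, matching y values: 0 (1 points).
  x = 4: rhs = 15, matching y values: 7, 10 (2 points).
  x = 5: rhs = 3, matching y values: none (0 points).
  x = 6: rhs = 4, matching y values: 2, 15 (2 points).
  x = 7: rhs = 7, matching y values: none (0 points).
  x = 8: rhs = 1, matching y values: 1, 16 (2 points).
  x = 9: rhs = 9, matching y values: 3, 14 (2 points).
  x = 10: rhs = 3, matching y values: none (0 points).
  x = 11: rhs = 6, matching y values: none (0 points).
  x = 12: rhs = 7, matching y values: none (0 points).
  x = 13: rhs = 12, matching y values: none (0 points).
  x = 14: rhs = 10, matching y values: none (0 points).
  x = 15: rhs = 7, matching y values: none (0 points).
  x = 16: rhs = 9, matching y values: 3, 14 (2 points).
Total affine count: 13.
Full point count |E(F_17)| = 13 + 1 = 14.
Hasse bound: |14 − (17+1)| = |-4| = 4 ≤ 2√17 ≈ 8.2462 ✓.


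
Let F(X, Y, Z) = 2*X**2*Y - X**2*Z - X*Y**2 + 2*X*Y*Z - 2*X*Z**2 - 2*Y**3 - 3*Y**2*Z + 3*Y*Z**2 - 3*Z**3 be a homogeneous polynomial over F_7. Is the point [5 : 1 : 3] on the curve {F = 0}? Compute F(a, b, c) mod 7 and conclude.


F(5,1,3) ≡ 6 (mod 7); P is NOT on the curve.

Evaluate F(5, 1, 3) term-by-term (mod 7).
  2*X**2*Y ↦ 2·25·1·1 = 50
  -X**2*Z ↦ -1·25·1·3 = -75
  -X*Y**2 ↦ -1·5·1·1 = -5
  2*X*Y*Z ↦ 2·5·1·3 = 30
  -2*X*Z**2 ↦ -2·5·1·9 = -90
  -2*Y**3 ↦ -2·1·1·1 = -2
  -3*Y**2*Z ↦ -3·1·1·3 = -9
  3*Y*Z**2 ↦ 3·1·1·9 = 27
  -3*Z**3 ↦ -3·1·1·27 = -81
Sum: F(5, 1, 3) = (50) + (-75) + (-5) + (30) + (-90) + (-2) + (-9) + (27) + (-81) = -155.
Reducing mod 7: -155 ≡ 6 (mod 7).
Since F(a, b, c) ≡ 6 ≠ 0 (mod 7), P does NOT lie on the curve.


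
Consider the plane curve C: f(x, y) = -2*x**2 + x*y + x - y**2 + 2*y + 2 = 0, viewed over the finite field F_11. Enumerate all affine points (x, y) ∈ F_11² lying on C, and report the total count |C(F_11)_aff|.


Affine F_11-points: {(0, 6), (0, 7), (2, 2), (4, 7), (4, 10), (5, 2), (5, 5), (7, 10), (9, 5), (9, 6)}; count = 10.

For each of the 121 pairs (x, y) ∈ F_11², evaluate f(x, y) mod 11. Record the zeros.
  x = 0: [0↦2, 1↦3, 2↦2, 3↦10, 4↦5, 5↦9, 6↦0, 7↦0, 8↦9, 9↦5, 10↦10]  zeros at y ∈ {6, 7}
  x = 1: [0↦1, 1↦3, 2↦3, 3↦1, 4↦8, 5↦2, 6↦5, 7↦6, 8↦5, 9↦2, 10↦8]  zeros at y ∈ ∅
  x = 2: [0↦7, 1↦10, 2↦0, 3↦10, 4↦7, 5↦2, 6↦6, 7↦8, 8↦8, 9↦6, 10↦2]  zeros at y ∈ {2}
  x = 3: [0↦9, 1↦2, 2↦4, 3↦4, 4↦2, 5↦9, 6↦3, 7↦6, 8↦7, 9↦6, 10↦3]  zeros at y ∈ ∅
  x = 4: [0↦7, 1↦1, 2↦4, 3↦5, 4↦4, 5↦1, 6↦7, 7↦0, 8↦2, 9↦2, 10↦0]  zeros at y ∈ {7, 10}
  x = 5: [0↦1, 1↦7, 2↦0, 3↦2, 4↦2, 5↦0, 6↦7, 7↦1, 8↦4, 9↦5, 10↦4]  zeros at y ∈ {2, 5}
  x = 6: [0↦2, 1↦9, 2↦3, 3↦6, 4↦7, 5↦6, 6↦3, 7↦9, 8↦2, 9↦4, 10↦4]  zeros at y ∈ ∅
  x = 7: [0↦10, 1↦7, 2↦2, 3↦6, 4↦8, 5↦8, 6↦6, 7↦2, 8↦7, 9↦10, 10↦0]  zeros at y ∈ {10}
  x = 8: [0↦3, 1↦1, 2↦8, 3↦2, 4↦5, 5↦6, 6↦5, 7↦2, 8↦8, 9↦1, 10↦3]  zeros at y ∈ ∅
  x = 9: [0↦3, 1↦2, 2↦10, 3↦5, 4↦9, 5↦0, 6↦0, 7↦9, 8↦5, 9↦10, 10↦2]  zeros at y ∈ {5, 6}
  x = 10: [0↦10, 1↦10, 2↦8, 3↦4, 4↦9, 5↦1, 6↦2, 7↦1, 8↦9, 9↦4, 10↦8]  zeros at y ∈ ∅
Collecting zeros: affine points = {(0, 6), (0, 7), (2, 2), (4, 7), (4, 10), (5, 2), (5, 5), (7, 10), (9, 5), (9, 6)}.
Total count |C(F_11)_aff| = 10.


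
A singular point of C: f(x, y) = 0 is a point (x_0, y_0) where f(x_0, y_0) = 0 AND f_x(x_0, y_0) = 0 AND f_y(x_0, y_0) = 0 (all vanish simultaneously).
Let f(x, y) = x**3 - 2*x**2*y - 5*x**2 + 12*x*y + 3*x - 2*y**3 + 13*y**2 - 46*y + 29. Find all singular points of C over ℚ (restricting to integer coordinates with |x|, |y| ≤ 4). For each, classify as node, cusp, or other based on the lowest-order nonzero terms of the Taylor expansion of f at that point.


Singular points: {(3, 2)}; classification: cusp.

Compute partial derivatives:
  f_x = 3*x**2 - 4*x*y - 10*x + 12*y + 3.
  f_y = -2*x**2 + 12*x - 6*y**2 + 26*y - 46.
Scan x_0 ∈ {−4, ..., 4}. For each x_0, f_y(x_0, y) is a polynomial in y; find its integer roots y ∈ {−4, ..., 4}, then test f_x and f at those candidates.
  x = -4: f_y(-4, y) = -6*y**2 + 26*y - 126; no integer root y with |y| ≤ 4.
  x = -3: f_y(-3, y) = -6*y**2 + 26*y - 100; no integer root y with |y| ≤ 4.
  x = -2: f_y(-2, y) = -6*y**2 + 26*y - 78; no integer root y with |y| ≤ 4.
  x = -1: f_y(-1, y) = -6*y**2 + 26*y - 60; no integer root y with |y| ≤ 4.
  x = 0: f_y(0, y) = -6*y**2 + 26*y - 46; no integer root y with |y| ≤ 4.
  x = 1: f_y(1, y) = -6*y**2 + 26*y - 36; no integer root y with |y| ≤ 4.
  x = 2: f_y(2, y) = -6*y**2 + 26*y - 30; no integer root y with |y| ≤ 4.
  x = 3: f_y(3, y) = -6*y**2 + 26*y - 28; vanishes at y ∈ {2}. (3, 2): f_x = 0, f = 0 — SINGULAR.
  x = 4: f_y(4, y) = -6*y**2 + 26*y - 30; no integer root y with |y| ≤ 4.
Only singular point on the grid: (3, 2).
Classify: substitute x = 3 + u, y = 2 + v and expand: f = u**3 - 2*u**2*v - 2*v**3 + v**2.
No constant or linear terms (consistent with a singular point). Quadratic part: v**2. Cubic part: u**3 - 2*u**2*v - 2*v**3.
The quadratic part v**2 is a perfect square, so there is a single (double) tangent line v = 0, i.e. y = 2. Restricting the cubic part to that line (v = 0) leaves u**3 ≠ 0, so f is not divisible by v and the branch is v² ≈ -u**3 to lowest order — this is a cusp.
Classification: cusp.


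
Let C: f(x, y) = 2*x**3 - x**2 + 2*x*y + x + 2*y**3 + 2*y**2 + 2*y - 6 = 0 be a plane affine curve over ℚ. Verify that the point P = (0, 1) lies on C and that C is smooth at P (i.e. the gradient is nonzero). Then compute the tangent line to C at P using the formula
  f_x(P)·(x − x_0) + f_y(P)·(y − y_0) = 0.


Tangent line at P: 3*x + 12*y - 12 = 0.

Step 1: f(0, 1) = 0, so P lies on C.
Step 2: partial derivatives
  f_x(x, y) = 6*x**2 - 2*x + 2*y + 1, f_y(x, y) = 2*x + 6*y**2 + 4*y + 2.
  f_x(P) = 3, f_y(P) = 12 (gradient nonzero, so P is smooth).
Step 3: tangent line at P: 3·(x − 0) + 12·(y − 1) = 0.
Expanding: 3*x + 12*y - 12 = 0.


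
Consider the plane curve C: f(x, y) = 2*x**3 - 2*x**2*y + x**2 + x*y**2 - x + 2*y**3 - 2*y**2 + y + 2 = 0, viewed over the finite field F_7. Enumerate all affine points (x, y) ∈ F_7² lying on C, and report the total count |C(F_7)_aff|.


Affine F_7-points: {(1, 2), (1, 4), (1, 5), (3, 5), (4, 5), (5, 4), (5, 6), (6, 1)}; count = 8.

For each of the 49 pairs (x, y) ∈ F_7², evaluate f(x, y) mod 7. Record the zeros.
  x = 0: [0↦2, 1↦3, 2↦5, 3↦6, 4↦4, 5↦4, 6↦4]  zeros at y ∈ ∅
  x = 1: [0↦4, 1↦4, 2↦0, 3↦4, 4↦0, 5↦0, 6↦2]  zeros at y ∈ {2, 4, 5}
  x = 2: [0↦6, 1↦1, 2↦1, 3↦4, 4↦1, 5↦4, 6↦4]  zeros at y ∈ ∅
  x = 3: [0↦6, 1↦6, 2↦6, 3↦4, 4↦5, 5↦0, 6↦1]  zeros at y ∈ {5}
  x = 4: [0↦2, 1↦3, 2↦6, 3↦2, 4↦3, 5↦0, 6↦5]  zeros at y ∈ {5}
  x = 5: [0↦6, 1↦4, 2↦6, 3↦3, 4↦0, 5↦2, 6↦0]  zeros at y ∈ {4, 6}
  x = 6: [0↦2, 1↦0, 2↦4, 3↦5, 4↦1, 5↦4, 6↦5]  zeros at y ∈ {1}
Collecting zeros: affine points = {(1, 2), (1, 4), (1, 5), (3, 5), (4, 5), (5, 4), (5, 6), (6, 1)}.
Total count |C(F_7)_aff| = 8.


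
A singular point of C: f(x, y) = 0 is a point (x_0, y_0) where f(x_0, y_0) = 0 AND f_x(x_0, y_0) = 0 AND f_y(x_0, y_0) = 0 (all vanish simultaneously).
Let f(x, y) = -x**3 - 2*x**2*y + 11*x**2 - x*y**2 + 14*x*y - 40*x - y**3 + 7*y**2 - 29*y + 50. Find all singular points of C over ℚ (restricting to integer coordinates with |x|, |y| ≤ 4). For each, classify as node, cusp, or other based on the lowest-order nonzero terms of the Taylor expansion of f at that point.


Singular points: {(3, 1)}; classification: cusp.

Compute partial derivatives:
  f_x = -3*x**2 - 4*x*y + 22*x - y**2 + 14*y - 40.
  f_y = -2*x**2 - 2*x*y + 14*x - 3*y**2 + 14*y - 29.
Scan x_0 ∈ {−4, ..., 4}. For each x_0, f_y(x_0, y) is a polynomial in y; find its integer roots y ∈ {−4, ..., 4}, then test f_x and f at those candidates.
  x = -4: f_y(-4, y) = -3*y**2 + 22*y - 117; no integer root y with |y| ≤ 4.
  x = -3: f_y(-3, y) = -3*y**2 + 20*y - 89; no integer root y with |y| ≤ 4.
  x = -2: f_y(-2, y) = -3*y**2 + 18*y - 65; no integer root y with |y| ≤ 4.
  x = -1: f_y(-1, y) = -3*y**2 + 16*y - 45; no integer root y with |y| ≤ 4.
  x = 0: f_y(0, y) = -3*y**2 + 14*y - 29; no integer root y with |y| ≤ 4.
  x = 1: f_y(1, y) = -3*y**2 + 12*y - 17; no integer root y with |y| ≤ 4.
  x = 2: f_y(2, y) = -3*y**2 + 10*y - 9; no integer root y with |y| ≤ 4.
  x = 3: f_y(3, y) = -3*y**2 + 8*y - 5; vanishes at y ∈ {1}. (3, 1): f_x = 0, f = 0 — SINGULAR.
  x = 4: f_y(4, y) = -3*y**2 + 6*y - 5; no integer root y with |y| ≤ 4.
Only singular point on the grid: (3, 1).
Classify: substitute x = 3 + u, y = 1 + v and expand: f = -u**3 - 2*u**2*v - u*v**2 - v**3 + v**2.
No constant or linear terms (consistent with a singular point). Quadratic part: v**2. Cubic part: -u**3 - 2*u**2*v - u*v**2 - v**3.
The quadratic part v**2 is a perfect square, so there is a single (double) tangent line v = 0, i.e. y = 1. Restricting the cubic part to that line (v = 0) leaves -u**3 ≠ 0, so f is not divisible by v and the branch is v² ≈ u**3 to lowest order — this is a cusp.
Classification: cusp.


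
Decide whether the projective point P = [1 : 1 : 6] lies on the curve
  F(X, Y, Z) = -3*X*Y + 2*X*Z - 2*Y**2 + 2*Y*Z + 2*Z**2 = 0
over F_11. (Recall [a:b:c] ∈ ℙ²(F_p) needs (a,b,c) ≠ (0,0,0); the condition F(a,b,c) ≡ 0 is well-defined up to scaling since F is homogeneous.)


F(1,1,6) ≡ 3 (mod 11); P is NOT on the curve.

Evaluate F(1, 1, 6) term-by-term (mod 11).
  -3*X*Y ↦ -3·1·1·1 = -3
  2*X*Z ↦ 2·1·1·6 = 12
  -2*Y**2 ↦ -2·1·1·1 = -2
  2*Y*Z ↦ 2·1·1·6 = 12
  2*Z**2 ↦ 2·1·1·36 = 72
Sum: F(1, 1, 6) = (-3) + (12) + (-2) + (12) + (72) = 91.
Reducing mod 11: 91 ≡ 3 (mod 11).
Since F(a, b, c) ≡ 3 ≠ 0 (mod 11), P does NOT lie on the curve.


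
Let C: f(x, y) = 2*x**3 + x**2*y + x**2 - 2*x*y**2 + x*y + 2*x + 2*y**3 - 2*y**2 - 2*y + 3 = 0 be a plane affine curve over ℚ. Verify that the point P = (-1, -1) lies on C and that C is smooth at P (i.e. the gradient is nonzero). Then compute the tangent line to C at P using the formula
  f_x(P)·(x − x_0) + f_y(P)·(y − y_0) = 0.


Tangent line at P: 5*x + 4*y + 9 = 0.

Step 1: f(-1, -1) = 0, so P lies on C.
Step 2: partial derivatives
  f_x(x, y) = 6*x**2 + 2*x*y + 2*x - 2*y**2 + y + 2, f_y(x, y) = x**2 - 4*x*y + x + 6*y**2 - 4*y - 2.
  f_x(P) = 5, f_y(P) = 4 (gradient nonzero, so P is smooth).
Step 3: tangent line at P: 5·(x − -1) + 4·(y − -1) = 0.
Expanding: 5*x + 4*y + 9 = 0.


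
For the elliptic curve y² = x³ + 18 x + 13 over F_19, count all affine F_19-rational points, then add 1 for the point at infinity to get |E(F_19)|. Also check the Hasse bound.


Affine points = {(2, 0), (4, 4), (4, 15), (5, 0), (7, 8), (7, 11), (8, 2), (8, 17), (9, 7), (9, 12), (12, 0), (14, 8), (14, 11), (17, 8), (17, 11)}; affine count = 15; |E(F_19)| = 16.

Discriminant check: Δ ∝ 4a³ + 27b² = 4·18³ + 27·13² = 4·5832 + 27·169 ≡ 18 (mod 19). Nonzero ⇒ E is nonsingular.
For each x ∈ F_19, compute rhs = x³ + 18·x + 13 mod 19, then count y ∈ F_19 with y² ≡ rhs.
  x = 0: rhs = 13, matching y values: none (0 points).
  x = 1: rhs = 13, matching y values: none (0 points).
  x = 2: rhs = 0, matching y values: 0 (1 points).
  x = 3: rhs = 18, matching y values: none (0 points).
  x = 4: rhs = 16, matching y values: 4, 15 (2 points).
  x = 5: rhs = 0, matching y values: 0 (1 points).
  x = 6: rhs = 14, matching y values: none (0 points).
  x = 7: rhs = 7, matching y values: 8, 11 (2 points).
  x = 8: rhs = 4, matching y values: 2, 17 (2 points).
  x = 9: rhs = 11, matching y values: 7, 12 (2 points).
  x = 10: rhs = 15, matching y values: none (0 points).
  x = 11: rhs = 3, matching y values: none (0 points).
  x = 12: rhs = 0, matching y values: 0 (1 points).
  x = 13: rhs = 12, matching y values: none (0 points).
  x = 14: rhs = 7, matching y values: 8, 11 (2 points).
  x = 15: rhs = 10, matching y values: none (0 points).
  x = 16: rhs = 8, matching y values: none (0 points).
  x = 17: rhs = 7, matching y values: 8, 11 (2 points).
  x = 18: rhs = 13, matching y values: none (0 points).
Total affine count: 15.
Full point count |E(F_19)| = 15 + 1 = 16.
Hasse bound: |16 − (19+1)| = |-4| = 4 ≤ 2√19 ≈ 8.7178 ✓.


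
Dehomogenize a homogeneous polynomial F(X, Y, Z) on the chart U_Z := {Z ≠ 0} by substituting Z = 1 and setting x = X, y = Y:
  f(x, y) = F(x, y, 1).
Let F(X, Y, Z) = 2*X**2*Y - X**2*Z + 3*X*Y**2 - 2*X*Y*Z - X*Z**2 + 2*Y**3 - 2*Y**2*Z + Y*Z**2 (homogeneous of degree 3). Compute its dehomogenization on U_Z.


f(x, y) = 2*x**2*y - x**2 + 3*x*y**2 - 2*x*y - x + 2*y**3 - 2*y**2 + y

On U_Z we set Z = 1. Each monomial c·X^i·Y^j·Z^k in F becomes c·x^i·y^j·1^k = c·x^i·y^j.
Substituting Z = 1: F(X, Y, 1) = 2*x**2*y - x**2 + 3*x*y**2 - 2*x*y - x + 2*y**3 - 2*y**2 + y.
Note: deg(f) ≤ deg(F) = 3; strict inequality happens when F is divisible by Z (lost terms).


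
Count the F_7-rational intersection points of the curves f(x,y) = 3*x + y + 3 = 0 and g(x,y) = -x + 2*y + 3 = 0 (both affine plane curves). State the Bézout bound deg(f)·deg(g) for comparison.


Common zeros: ∅; count = 0; Bézout bound = 1.

deg(f) = 1, deg(g) = 1, so Bézout bound = 1.
Scan x ∈ F_7. For each x, list the y ∈ F_7 with f(x, y) ≡ 0 and those with g(x, y) ≡ 0 (mod 7); the common zeros in that column are the intersection.
  x = 0: f ≡ 0 at y ∈ {4}; g ≡ 0 at y ∈ {2}; common: ∅.
  x = 1: f ≡ 0 at y ∈ {1}; g ≡ 0 at y ∈ {6}; common: ∅.
  x = 2: f ≡ 0 at y ∈ {5}; g ≡ 0 at y ∈ {3}; common: ∅.
  x = 3: f ≡ 0 at y ∈ {2}; g ≡ 0 at y ∈ {0}; common: ∅.
  x = 4: f ≡ 0 at y ∈ {6}; g ≡ 0 at y ∈ {4}; common: ∅.
  x = 5: f ≡ 0 at y ∈ {3}; g ≡ 0 at y ∈ {1}; common: ∅.
  x = 6: f ≡ 0 at y ∈ {0}; g ≡ 0 at y ∈ {5}; common: ∅.
Collecting: common zeros = ∅, so the count is 0.
Comparison with the Bézout bound: 0 ≤ 1 = deg(f)·deg(g), as expected for curves with no common component (the affine F_7-count falls short of the bound because intersections may lie at infinity, over extension fields, or carry multiplicity).


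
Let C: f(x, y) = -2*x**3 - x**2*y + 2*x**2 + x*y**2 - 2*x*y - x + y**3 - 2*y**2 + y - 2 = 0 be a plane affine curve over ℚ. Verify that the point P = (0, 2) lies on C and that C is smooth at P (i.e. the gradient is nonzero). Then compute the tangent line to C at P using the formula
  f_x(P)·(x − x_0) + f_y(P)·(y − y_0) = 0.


Tangent line at P: -x + 5*y - 10 = 0.

Step 1: f(0, 2) = 0, so P lies on C.
Step 2: partial derivatives
  f_x(x, y) = -6*x**2 - 2*x*y + 4*x + y**2 - 2*y - 1, f_y(x, y) = -x**2 + 2*x*y - 2*x + 3*y**2 - 4*y + 1.
  f_x(P) = -1, f_y(P) = 5 (gradient nonzero, so P is smooth).
Step 3: tangent line at P: -1·(x − 0) + 5·(y − 2) = 0.
Expanding: -x + 5*y - 10 = 0.


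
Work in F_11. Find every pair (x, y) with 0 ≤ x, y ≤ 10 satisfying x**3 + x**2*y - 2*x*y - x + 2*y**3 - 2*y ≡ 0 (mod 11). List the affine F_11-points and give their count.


Affine F_11-points: {(0, 0), (0, 1), (0, 10), (1, 0), (3, 6), (3, 8), (4, 2), (4, 3), (4, 6), (6, 3), (7, 2), (8, 9), (9, 2), (9, 3), (9, 6), (10, 0), (10, 4), (10, 7)}; count = 18.

For each of the 121 pairs (x, y) ∈ F_11², evaluate f(x, y) mod 11. Record the zeros.
  x = 0: [0↦0, 1↦0, 2↦1, 3↦4, 4↦10, 5↦9, 6↦2, 7↦1, 8↦7, 9↦10, 10↦0]  zeros at y ∈ {0, 1, 10}
  x = 1: [0↦0, 1↦10, 2↦10, 3↦1, 4↦6, 5↦4, 6↦7, 7↦5, 8↦10, 9↦1, 10↦1]  zeros at y ∈ {0}
  x = 2: [0↦6, 1↦6, 2↦7, 3↦10, 4↦5, 5↦4, 6↦8, 7↦7, 8↦2, 9↦5, 10↦6]  zeros at y ∈ ∅
  x = 3: [0↦2, 1↦5, 2↦9, 3↦4, 4↦2, 5↦4, 6↦0, 7↦2, 8↦0, 9↦6, 10↦10]  zeros at y ∈ {6, 8}
  x = 4: [0↦5, 1↦2, 2↦0, 3↦0, 4↦3, 5↦10, 6↦0, 7↦7, 8↦10, 9↦10, 10↦8]  zeros at y ∈ {2, 3, 6}
  x = 5: [0↦10, 1↦3, 2↦8, 3↦4, 4↦3, 5↦6, 6↦3, 7↦6, 8↦5, 9↦1, 10↦6]  zeros at y ∈ ∅
  x = 6: [0↦1, 1↦3, 2↦6, 3↦0, 4↦8, 5↦9, 6↦4, 7↦5, 8↦2, 9↦7, 10↦10]  zeros at y ∈ {3}
  x = 7: [0↦6, 1↦8, 2↦0, 3↦5, 4↦2, 5↦3, 6↦9, 7↦10, 8↦7, 9↦1, 10↦4]  zeros at y ∈ {2}
  x = 8: [0↦9, 1↦2, 2↦7, 3↦3, 4↦2, 5↦5, 6↦2, 7↦5, 8↦4, 9↦0, 10↦5]  zeros at y ∈ {9}
  x = 9: [0↦5, 1↦2, 2↦0, 3↦0, 4↦3, 5↦10, 6↦0, 7↦7, 8↦10, 9↦10, 10↦8]  zeros at y ∈ {2, 3, 6}
  x = 10: [0↦0, 1↦3, 2↦7, 3↦2, 4↦0, 5↦2, 6↦9, 7↦0, 8↦9, 9↦4, 10↦8]  zeros at y ∈ {0, 4, 7}
Collecting zeros: affine points = {(0, 0), (0, 1), (0, 10), (1, 0), (3, 6), (3, 8), (4, 2), (4, 3), (4, 6), (6, 3), (7, 2), (8, 9), (9, 2), (9, 3), (9, 6), (10, 0), (10, 4), (10, 7)}.
Total count |C(F_11)_aff| = 18.


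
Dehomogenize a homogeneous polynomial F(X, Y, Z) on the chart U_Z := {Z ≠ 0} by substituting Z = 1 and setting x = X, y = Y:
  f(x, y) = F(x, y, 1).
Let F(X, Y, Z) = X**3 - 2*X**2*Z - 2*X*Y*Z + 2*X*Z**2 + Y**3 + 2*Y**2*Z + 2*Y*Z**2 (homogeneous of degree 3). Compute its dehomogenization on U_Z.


f(x, y) = x**3 - 2*x**2 - 2*x*y + 2*x + y**3 + 2*y**2 + 2*y

On U_Z we set Z = 1. Each monomial c·X^i·Y^j·Z^k in F becomes c·x^i·y^j·1^k = c·x^i·y^j.
Substituting Z = 1: F(X, Y, 1) = x**3 - 2*x**2 - 2*x*y + 2*x + y**3 + 2*y**2 + 2*y.
Note: deg(f) ≤ deg(F) = 3; strict inequality happens when F is divisible by Z (lost terms).


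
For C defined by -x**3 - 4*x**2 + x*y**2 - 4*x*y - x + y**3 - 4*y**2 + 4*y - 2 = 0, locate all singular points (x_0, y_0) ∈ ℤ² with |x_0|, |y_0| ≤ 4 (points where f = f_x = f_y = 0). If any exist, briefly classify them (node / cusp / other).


Singular points: {(-1, 2)}; classification: node.

Compute partial derivatives:
  f_x = -3*x**2 - 8*x + y**2 - 4*y - 1.
  f_y = 2*x*y - 4*x + 3*y**2 - 8*y + 4.
Scan x_0 ∈ {−4, ..., 4}. For each x_0, f_y(x_0, y) is a polynomial in y; find its integer roots y ∈ {−4, ..., 4}, then test f_x and f at those candidates.
  x = -4: f_y(-4, y) = 3*y**2 - 16*y + 20; vanishes at y ∈ {2}. (-4, 2): f_x = -21 ≠ 0.
  x = -3: f_y(-3, y) = 3*y**2 - 14*y + 16; vanishes at y ∈ {2}. (-3, 2): f_x = -8 ≠ 0.
  x = -2: f_y(-2, y) = 3*y**2 - 12*y + 12; vanishes at y ∈ {2}. (-2, 2): f_x = -1 ≠ 0.
  x = -1: f_y(-1, y) = 3*y**2 - 10*y + 8; vanishes at y ∈ {2}. (-1, 2): f_x = 0, f = 0 — SINGULAR.
  x = 0: f_y(0, y) = 3*y**2 - 8*y + 4; vanishes at y ∈ {2}. (0, 2): f_x = -5 ≠ 0.
  x = 1: f_y(1, y) = 3*y**2 - 6*y; vanishes at y ∈ {0, 2}. (1, 0): f_x = -12 ≠ 0; (1, 2): f_x = -16 ≠ 0.
  x = 2: f_y(2, y) = 3*y**2 - 4*y - 4; vanishes at y ∈ {2}. (2, 2): f_x = -33 ≠ 0.
  x = 3: f_y(3, y) = 3*y**2 - 2*y - 8; vanishes at y ∈ {2}. (3, 2): f_x = -56 ≠ 0.
  x = 4: f_y(4, y) = 3*y**2 - 12; vanishes at y ∈ {-2, 2}. (4, -2): f_x = -69 ≠ 0; (4, 2): f_x = -85 ≠ 0.
Only singular point on the grid: (-1, 2).
Classify: substitute x = -1 + u, y = 2 + v and expand: f = -u**3 - u**2 + u*v**2 + v**3 + v**2.
No constant or linear terms (consistent with a singular point). Quadratic part: -u**2 + v**2. Cubic part: -u**3 + u*v**2 + v**3.
The quadratic part v**2 - u**2 = (v − u)(v + u) splits into two distinct linear factors, so there are two distinct tangent lines y − 2 = ±(x − -1) — this is a node (ordinary double point).
Classification: node.


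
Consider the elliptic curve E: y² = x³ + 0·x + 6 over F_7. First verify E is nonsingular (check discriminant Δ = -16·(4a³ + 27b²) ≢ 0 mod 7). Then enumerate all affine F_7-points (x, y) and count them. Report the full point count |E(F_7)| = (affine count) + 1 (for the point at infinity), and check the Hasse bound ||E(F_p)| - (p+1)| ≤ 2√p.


Affine points = {(1, 0), (2, 0), (4, 0)}; affine count = 3; |E(F_7)| = 4.

Discriminant check: Δ ∝ 4a³ + 27b² = 4·0³ + 27·6² = 4·0 + 27·36 ≡ 6 (mod 7). Nonzero ⇒ E is nonsingular.
For each x ∈ F_7, compute rhs = x³ + 0·x + 6 mod 7, then count y ∈ F_7 with y² ≡ rhs.
  x = 0: rhs = 6, matching y values: none (0 points).
  x = 1: rhs = 0, matching y values: 0 (1 points).
  x = 2: rhs = 0, matching y values: 0 (1 points).
  x = 3: rhs = 5, matching y values: none (0 points).
  x = 4: rhs = 0, matching y values: 0 (1 points).
  x = 5: rhs = 5, matching y values: none (0 points).
  x = 6: rhs = 5, matching y values: none (0 points).
Total affine count: 3.
Full point count |E(F_7)| = 3 + 1 = 4.
Hasse bound: |4 − (7+1)| = |-4| = 4 ≤ 2√7 ≈ 5.2915 ✓.


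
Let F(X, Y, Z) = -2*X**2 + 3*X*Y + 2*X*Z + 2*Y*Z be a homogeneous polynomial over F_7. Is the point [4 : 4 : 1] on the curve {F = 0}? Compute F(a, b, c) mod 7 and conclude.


F(4,4,1) ≡ 4 (mod 7); P is NOT on the curve.

Evaluate F(4, 4, 1) term-by-term (mod 7).
  -2*X**2 ↦ -2·16·1·1 = -32
  3*X*Y ↦ 3·4·4·1 = 48
  2*X*Z ↦ 2·4·1·1 = 8
  2*Y*Z ↦ 2·1·4·1 = 8
Sum: F(4, 4, 1) = (-32) + (48) + (8) + (8) = 32.
Reducing mod 7: 32 ≡ 4 (mod 7).
Since F(a, b, c) ≡ 4 ≠ 0 (mod 7), P does NOT lie on the curve.


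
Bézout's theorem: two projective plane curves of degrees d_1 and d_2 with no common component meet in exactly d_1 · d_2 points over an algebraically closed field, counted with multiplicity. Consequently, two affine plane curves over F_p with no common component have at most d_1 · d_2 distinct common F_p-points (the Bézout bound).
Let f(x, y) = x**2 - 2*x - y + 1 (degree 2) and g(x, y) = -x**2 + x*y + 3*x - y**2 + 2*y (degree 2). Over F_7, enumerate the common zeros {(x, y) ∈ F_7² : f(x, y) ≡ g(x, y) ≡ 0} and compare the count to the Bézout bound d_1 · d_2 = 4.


Common zeros: {(5, 2)}; count = 1; Bézout bound = 4.

deg(f) = 2, deg(g) = 2, so Bézout bound = 4.
Scan x ∈ F_7. For each x, list the y ∈ F_7 with f(x, y) ≡ 0 and those with g(x, y) ≡ 0 (mod 7); the common zeros in that column are the intersection.
  x = 0: f ≡ 0 at y ∈ {1}; g ≡ 0 at y ∈ {0, 2}; common: ∅.
  x = 1: f ≡ 0 at y ∈ {0}; g ≡ 0 at y ∈ ∅; common: ∅.
  x = 2: f ≡ 0 at y ∈ {1}; g ≡ 0 at y ∈ ∅; common: ∅.
  x = 3: f ≡ 0 at y ∈ {4}; g ≡ 0 at y ∈ {0, 5}; common: ∅.
  x = 4: f ≡ 0 at y ∈ {2}; g ≡ 0 at y ∈ ∅; common: ∅.
  x = 5: f ≡ 0 at y ∈ {2}; g ≡ 0 at y ∈ {2, 5}; common: {2}.
  x = 6: f ≡ 0 at y ∈ {4}; g ≡ 0 at y ∈ ∅; common: ∅.
Collecting: common zeros = {(5, 2)}, so the count is 1.
Comparison with the Bézout bound: 1 ≤ 4 = deg(f)·deg(g), as expected for curves with no common component (the affine F_7-count falls short of the bound because intersections may lie at infinity, over extension fields, or carry multiplicity).


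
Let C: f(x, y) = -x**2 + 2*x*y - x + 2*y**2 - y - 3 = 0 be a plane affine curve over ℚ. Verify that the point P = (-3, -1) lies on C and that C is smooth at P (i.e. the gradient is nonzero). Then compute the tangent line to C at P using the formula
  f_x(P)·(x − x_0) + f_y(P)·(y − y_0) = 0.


Tangent line at P: 3*x - 11*y - 2 = 0.

Step 1: f(-3, -1) = 0, so P lies on C.
Step 2: partial derivatives
  f_x(x, y) = -2*x + 2*y - 1, f_y(x, y) = 2*x + 4*y - 1.
  f_x(P) = 3, f_y(P) = -11 (gradient nonzero, so P is smooth).
Step 3: tangent line at P: 3·(x − -3) + -11·(y − -1) = 0.
Expanding: 3*x - 11*y - 2 = 0.


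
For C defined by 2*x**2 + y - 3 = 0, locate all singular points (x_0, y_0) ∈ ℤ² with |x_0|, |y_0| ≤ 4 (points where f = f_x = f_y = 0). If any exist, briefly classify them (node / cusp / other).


No singular points in the scanned grid; C is smooth there.

Compute partial derivatives:
  f_x = 4*x.
  f_y = 1.
f_y = 1 is a nonzero constant, so f_y never vanishes: no point (x, y) can satisfy f = f_x = f_y = 0. In particular no (x, y) ∈ {−4, ..., 4}² is singular; the curve is smooth.


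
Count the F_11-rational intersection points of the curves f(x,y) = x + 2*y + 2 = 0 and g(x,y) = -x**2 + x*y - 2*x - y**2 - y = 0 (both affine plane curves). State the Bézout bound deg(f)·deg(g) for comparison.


Common zeros: {(0, 10), (9, 0)}; count = 2; Bézout bound = 2.

deg(f) = 1, deg(g) = 2, so Bézout bound = 2.
Scan x ∈ F_11. For each x, list the y ∈ F_11 with f(x, y) ≡ 0 and those with g(x, y) ≡ 0 (mod 11); the common zeros in that column are the intersection.
  x = 0: f ≡ 0 at y ∈ {10}; g ≡ 0 at y ∈ {0, 10}; common: {10}.
  x = 1: f ≡ 0 at y ∈ {4}; g ≡ 0 at y ∈ ∅; common: ∅.
  x = 2: f ≡ 0 at y ∈ {9}; g ≡ 0 at y ∈ ∅; common: ∅.
  x = 3: f ≡ 0 at y ∈ {3}; g ≡ 0 at y ∈ ∅; common: ∅.
  x = 4: f ≡ 0 at y ∈ {8}; g ≡ 0 at y ∈ {1, 2}; common: ∅.
  x = 5: f ≡ 0 at y ∈ {2}; g ≡ 0 at y ∈ ∅; common: ∅.
  x = 6: f ≡ 0 at y ∈ {7}; g ≡ 0 at y ∈ {1, 4}; common: ∅.
  x = 7: f ≡ 0 at y ∈ {1}; g ≡ 0 at y ∈ {2, 4}; common: ∅.
  x = 8: f ≡ 0 at y ∈ {6}; g ≡ 0 at y ∈ {8, 10}; common: ∅.
  x = 9: f ≡ 0 at y ∈ {0}; g ≡ 0 at y ∈ {0, 8}; common: {0}.
  x = 10: f ≡ 0 at y ∈ {5}; g ≡ 0 at y ∈ ∅; common: ∅.
Collecting: common zeros = {(0, 10), (9, 0)}, so the count is 2.
Comparison with the Bézout bound: 2 ≤ 2 = deg(f)·deg(g), as expected for curves with no common component (the bound is attained).


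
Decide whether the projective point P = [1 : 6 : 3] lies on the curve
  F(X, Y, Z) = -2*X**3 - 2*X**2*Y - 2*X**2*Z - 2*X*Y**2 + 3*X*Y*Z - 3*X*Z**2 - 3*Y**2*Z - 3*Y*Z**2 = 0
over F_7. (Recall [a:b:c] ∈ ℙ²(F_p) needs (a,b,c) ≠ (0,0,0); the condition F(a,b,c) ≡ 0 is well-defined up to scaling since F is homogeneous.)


F(1,6,3) ≡ 2 (mod 7); P is NOT on the curve.

Evaluate F(1, 6, 3) term-by-term (mod 7).
  -2*X**3 ↦ -2·1·1·1 = -2
  -2*X**2*Y ↦ -2·1·6·1 = -12
  -2*X**2*Z ↦ -2·1·1·3 = -6
  -2*X*Y**2 ↦ -2·1·36·1 = -72
  3*X*Y*Z ↦ 3·1·6·3 = 54
  -3*X*Z**2 ↦ -3·1·1·9 = -27
  -3*Y**2*Z ↦ -3·1·36·3 = -324
  -3*Y*Z**2 ↦ -3·1·6·9 = -162
Sum: F(1, 6, 3) = (-2) + (-12) + (-6) + (-72) + (54) + (-27) + (-324) + (-162) = -551.
Reducing mod 7: -551 ≡ 2 (mod 7).
Since F(a, b, c) ≡ 2 ≠ 0 (mod 7), P does NOT lie on the curve.


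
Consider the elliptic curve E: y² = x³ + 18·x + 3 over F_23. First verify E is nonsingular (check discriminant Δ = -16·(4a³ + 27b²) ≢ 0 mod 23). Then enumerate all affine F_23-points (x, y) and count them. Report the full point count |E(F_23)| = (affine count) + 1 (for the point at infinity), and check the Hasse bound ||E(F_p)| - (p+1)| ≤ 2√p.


Affine points = {(0, 7), (0, 16), (2, 1), (2, 22), (4, 1), (4, 22), (7, 9), (7, 14), (14, 3), (14, 20), (17, 1), (17, 22), (18, 8), (18, 15)}; affine count = 14; |E(F_23)| = 15.

Discriminant check: Δ ∝ 4a³ + 27b² = 4·18³ + 27·3² = 4·5832 + 27·9 ≡ 19 (mod 23). Nonzero ⇒ E is nonsingular.
For each x ∈ F_23, compute rhs = x³ + 18·x + 3 mod 23, then count y ∈ F_23 with y² ≡ rhs.
  x = 0: rhs = 3, matching y values: 7, 16 (2 points).
  x = 1: rhs = 22, matching y values: none (0 points).
  x = 2: rhs = 1, matching y values: 1, 22 (2 points).
  x = 3: rhs = 15, matching y values: none (0 points).
  x = 4: rhs = 1, matching y values: 1, 22 (2 points).
  x = 5: rhs = 11, matching y values: none (0 points).
  x = 6: rhs = 5, matching y values: none (0 points).
  x = 7: rhs = 12, matching y values: 9, 14 (2 points).
  x = 8: rhs = 15, matching y values: none (0 points).
  x = 9: rhs = 20, matching y values: none (0 points).
  x = 10: rhs = 10, matching y values: none (0 points).
  x = 11: rhs = 14, matching y values: none (0 points).
  x = 12: rhs = 15, matching y values: none (0 points).
  x = 13: rhs = 19, matching y values: none (0 points).
  x = 14: rhs = 9, matching y values: 3, 20 (2 points).
  x = 15: rhs = 14, matching y values: none (0 points).
  x = 16: rhs = 17, matching y values: none (0 points).
  x = 17: rhs = 1, matching y values: 1, 22 (2 points).
  x = 18: rhs = 18, matching y values: 8, 15 (2 points).
  x = 19: rhs = 5, matching y values: none (0 points).
  x = 20: rhs = 14, matching y values: none (0 points).
  x = 21: rhs = 5, matching y values: none (0 points).
  x = 22: rhs = 7, matching y values: none (0 points).
Total affine count: 14.
Full point count |E(F_23)| = 14 + 1 = 15.
Hasse bound: |15 − (23+1)| = |-9| = 9 ≤ 2√23 ≈ 9.5917 ✓.


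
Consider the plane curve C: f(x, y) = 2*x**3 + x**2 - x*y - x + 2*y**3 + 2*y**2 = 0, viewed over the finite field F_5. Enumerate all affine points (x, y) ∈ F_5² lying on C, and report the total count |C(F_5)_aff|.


Affine F_5-points: {(0, 0), (0, 4), (1, 1), (2, 1), (2, 4), (3, 0), (4, 0), (4, 1), (4, 3)}; count = 9.

For each of the 25 pairs (x, y) ∈ F_5², evaluate f(x, y) mod 5. Record the zeros.
  x = 0: [0↦0, 1↦4, 2↦4, 3↦2, 4↦0]  zeros at y ∈ {0, 4}
  x = 1: [0↦2, 1↦0, 2↦4, 3↦1, 4↦3]  zeros at y ∈ {1}
  x = 2: [0↦3, 1↦0, 2↦3, 3↦4, 4↦0]  zeros at y ∈ {1, 4}
  x = 3: [0↦0, 1↦1, 2↦3, 3↦3, 4↦3]  zeros at y ∈ {0}
  x = 4: [0↦0, 1↦0, 2↦1, 3↦0, 4↦4]  zeros at y ∈ {0, 1, 3}
Collecting zeros: affine points = {(0, 0), (0, 4), (1, 1), (2, 1), (2, 4), (3, 0), (4, 0), (4, 1), (4, 3)}.
Total count |C(F_5)_aff| = 9.


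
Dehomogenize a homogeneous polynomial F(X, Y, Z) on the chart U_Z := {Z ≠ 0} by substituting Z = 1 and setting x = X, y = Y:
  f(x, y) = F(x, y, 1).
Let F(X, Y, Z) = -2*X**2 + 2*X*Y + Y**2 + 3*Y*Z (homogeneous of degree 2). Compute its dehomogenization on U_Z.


f(x, y) = -2*x**2 + 2*x*y + y**2 + 3*y

On U_Z we set Z = 1. Each monomial c·X^i·Y^j·Z^k in F becomes c·x^i·y^j·1^k = c·x^i·y^j.
Substituting Z = 1: F(X, Y, 1) = -2*x**2 + 2*x*y + y**2 + 3*y.
Note: deg(f) ≤ deg(F) = 2; strict inequality happens when F is divisible by Z (lost terms).


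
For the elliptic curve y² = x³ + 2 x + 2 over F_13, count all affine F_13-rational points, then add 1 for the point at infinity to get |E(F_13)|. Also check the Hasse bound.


Affine points = {(2, 1), (2, 12), (3, 3), (3, 10), (4, 3), (4, 10), (6, 3), (6, 10), (8, 6), (8, 7), (11, 4), (11, 9), (12, 5), (12, 8)}; affine count = 14; |E(F_13)| = 15.

Discriminant check: Δ ∝ 4a³ + 27b² = 4·2³ + 27·2² = 4·8 + 27·4 ≡ 10 (mod 13). Nonzero ⇒ E is nonsingular.
For each x ∈ F_13, compute rhs = x³ + 2·x + 2 mod 13, then count y ∈ F_13 with y² ≡ rhs.
  x = 0: rhs = 2, matching y values: none (0 points).
  x = 1: rhs = 5, matching y values: none (0 points).
  x = 2: rhs = 1, matching y values: 1, 12 (2 points).
  x = 3: rhs = 9, matching y values: 3, 10 (2 points).
  x = 4: rhs = 9, matching y values: 3, 10 (2 points).
  x = 5: rhs = 7, matching y values: none (0 points).
  x = 6: rhs = 9, matching y values: 3, 10 (2 points).
  x = 7: rhs = 8, matching y values: none (0 points).
  x = 8: rhs = 10, matching y values: 6, 7 (2 points).
  x = 9: rhs = 8, matching y values: none (0 points).
  x = 10: rhs = 8, matching y values: none (0 points).
  x = 11: rhs = 3, matching y values: 4, 9 (2 points).
  x = 12: rhs = 12, matching y values: 5, 8 (2 points).
Total affine count: 14.
Full point count |E(F_13)| = 14 + 1 = 15.
Hasse bound: |15 − (13+1)| = |1| = 1 ≤ 2√13 ≈ 7.2111 ✓.


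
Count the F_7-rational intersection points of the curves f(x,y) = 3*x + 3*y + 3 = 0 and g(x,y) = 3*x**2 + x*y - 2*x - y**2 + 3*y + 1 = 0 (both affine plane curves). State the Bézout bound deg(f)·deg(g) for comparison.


Common zeros: ∅; count = 0; Bézout bound = 2.

deg(f) = 1, deg(g) = 2, so Bézout bound = 2.
Scan x ∈ F_7. For each x, list the y ∈ F_7 with f(x, y) ≡ 0 and those with g(x, y) ≡ 0 (mod 7); the common zeros in that column are the intersection.
  x = 0: f ≡ 0 at y ∈ {6}; g ≡ 0 at y ∈ ∅; common: ∅.
  x = 1: f ≡ 0 at y ∈ {5}; g ≡ 0 at y ∈ ∅; common: ∅.
  x = 2: f ≡ 0 at y ∈ {4}; g ≡ 0 at y ∈ ∅; common: ∅.
  x = 3: f ≡ 0 at y ∈ {3}; g ≡ 0 at y ∈ ∅; common: ∅.
  x = 4: f ≡ 0 at y ∈ {2}; g ≡ 0 at y ∈ ∅; common: ∅.
  x = 5: f ≡ 0 at y ∈ {1}; g ≡ 0 at y ∈ ∅; common: ∅.
  x = 6: f ≡ 0 at y ∈ {0}; g ≡ 0 at y ∈ {1}; common: ∅.
Collecting: common zeros = ∅, so the count is 0.
Comparison with the Bézout bound: 0 ≤ 2 = deg(f)·deg(g), as expected for curves with no common component (the affine F_7-count falls short of the bound because intersections may lie at infinity, over extension fields, or carry multiplicity).


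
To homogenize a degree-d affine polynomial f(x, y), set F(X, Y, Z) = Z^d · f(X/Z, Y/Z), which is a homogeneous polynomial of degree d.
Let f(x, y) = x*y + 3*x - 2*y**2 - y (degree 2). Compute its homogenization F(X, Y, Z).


F(X, Y, Z) = X*Y + 3*X*Z - 2*Y**2 - Y*Z

deg(f) = 2.
Substitute x = X/Z, y = Y/Z into f, then multiply by Z^2.
  monomial 1·x^1·y^1 ↦ 1·X^1·Y^1·Z^0.
  monomial 3·x^1·y^0 ↦ 3·X^1·Y^0·Z^1.
  monomial -2·x^0·y^2 ↦ -2·X^0·Y^2·Z^0.
  monomial -1·x^0·y^1 ↦ -1·X^0·Y^1·Z^1.
Collecting: F(X, Y, Z) = X*Y + 3*X*Z - 2*Y**2 - Y*Z.


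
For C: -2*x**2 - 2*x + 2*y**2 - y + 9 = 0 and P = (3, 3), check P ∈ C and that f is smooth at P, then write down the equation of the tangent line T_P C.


Tangent line at P: -14*x + 11*y + 9 = 0.

Step 1: f(3, 3) = 0, so P lies on C.
Step 2: partial derivatives
  f_x(x, y) = -4*x - 2, f_y(x, y) = 4*y - 1.
  f_x(P) = -14, f_y(P) = 11 (gradient nonzero, so P is smooth).
Step 3: tangent line at P: -14·(x − 3) + 11·(y − 3) = 0.
Expanding: -14*x + 11*y + 9 = 0.


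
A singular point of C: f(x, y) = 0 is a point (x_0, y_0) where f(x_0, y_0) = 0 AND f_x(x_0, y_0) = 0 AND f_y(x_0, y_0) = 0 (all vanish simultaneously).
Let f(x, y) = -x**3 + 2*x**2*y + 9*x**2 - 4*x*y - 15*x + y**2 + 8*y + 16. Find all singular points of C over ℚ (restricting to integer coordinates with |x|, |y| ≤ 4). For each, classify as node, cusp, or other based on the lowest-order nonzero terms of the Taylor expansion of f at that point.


Singular points: {(1, -3)}; classification: cusp.

Compute partial derivatives:
  f_x = -3*x**2 + 4*x*y + 18*x - 4*y - 15.
  f_y = 2*x**2 - 4*x + 2*y + 8.
Scan x_0 ∈ {−4, ..., 4}. For each x_0, f_y(x_0, y) is a polynomial in y; find its integer roots y ∈ {−4, ..., 4}, then test f_x and f at those candidates.
  x = -4: f_y(-4, y) = 2*y + 56; no integer root y with |y| ≤ 4.
  x = -3: f_y(-3, y) = 2*y + 38; no integer root y with |y| ≤ 4.
  x = -2: f_y(-2, y) = 2*y + 24; no integer root y with |y| ≤ 4.
  x = -1: f_y(-1, y) = 2*y + 14; no integer root y with |y| ≤ 4.
  x = 0: f_y(0, y) = 2*y + 8; vanishes at y ∈ {-4}. (0, -4): f_x = 1 ≠ 0.
  x = 1: f_y(1, y) = 2*y + 6; vanishes at y ∈ {-3}. (1, -3): f_x = 0, f = 0 — SINGULAR.
  x = 2: f_y(2, y) = 2*y + 8; vanishes at y ∈ {-4}. (2, -4): f_x = -7 ≠ 0.
  x = 3: f_y(3, y) = 2*y + 14; no integer root y with |y| ≤ 4.
  x = 4: f_y(4, y) = 2*y + 24; no integer root y with |y| ≤ 4.
Only singular point on the grid: (1, -3).
Classify: substitute x = 1 + u, y = -3 + v and expand: f = -u**3 + 2*u**2*v + v**2.
No constant or linear terms (consistent with a singular point). Quadratic part: v**2. Cubic part: -u**3 + 2*u**2*v.
The quadratic part v**2 is a perfect square, so there is a single (double) tangent line v = 0, i.e. y = -3. Restricting the cubic part to that line (v = 0) leaves -u**3 ≠ 0, so f is not divisible by v and the branch is v² ≈ u**3 to lowest order — this is a cusp.
Classification: cusp.
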